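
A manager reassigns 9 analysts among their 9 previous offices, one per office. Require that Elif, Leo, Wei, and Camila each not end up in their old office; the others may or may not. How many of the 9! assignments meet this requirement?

229080

Let A_j be the event that the j-th constrained one is fixed. By inclusion-exclusion over the 4 events:
Σ_{j=0}^{4} (-1)^j C(4,j)(9-j)!
= C(4,0)·9! - C(4,1)·8! + C(4,2)·7! - C(4,3)·6! + C(4,4)·5!
= 362880 - 161280 + 30240 - 2880 + 120
= 229080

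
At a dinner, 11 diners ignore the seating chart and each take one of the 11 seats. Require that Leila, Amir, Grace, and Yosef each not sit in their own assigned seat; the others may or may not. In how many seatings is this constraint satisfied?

27422640

Let A_j be the event that the j-th constrained one is fixed. By inclusion-exclusion over the 4 events:
Σ_{j=0}^{4} (-1)^j C(4,j)(11-j)!
= C(4,0)·11! - C(4,1)·10! + C(4,2)·9! - C(4,3)·8! + C(4,4)·7!
= 39916800 - 14515200 + 2177280 - 161280 + 5040
= 27422640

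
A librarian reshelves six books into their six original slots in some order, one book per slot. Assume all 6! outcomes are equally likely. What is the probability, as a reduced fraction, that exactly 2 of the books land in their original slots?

3/16

Favorable outcomes: C(6,2)·!4 = 15·9 = 135.
Total outcomes: 6! = 720.
Probability = 135/720 = 3/16.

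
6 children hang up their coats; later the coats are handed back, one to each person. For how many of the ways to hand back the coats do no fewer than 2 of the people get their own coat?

Sum C(6,i)·!(6-i) for i = 2..6:
  i=2: C(6,2)·!4 = 15·9 = 135
  i=3: C(6,3)·!3 = 20·2 = 40
  i=4: C(6,4)·!2 = 15·1 = 15
  i=5: C(6,5)·!1 = 6·0 = 0
  i=6: C(6,6)·!0 = 1·1 = 1
Total = 191.

191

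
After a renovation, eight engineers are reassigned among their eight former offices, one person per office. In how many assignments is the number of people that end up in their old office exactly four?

630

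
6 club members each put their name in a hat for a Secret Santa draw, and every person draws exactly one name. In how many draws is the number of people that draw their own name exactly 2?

Choose which 2 of the 6 are fixed: C(6,2) = 15.
The other 4 form a derangement: !4 = 9.
Total: 15 × 9 = 135.

135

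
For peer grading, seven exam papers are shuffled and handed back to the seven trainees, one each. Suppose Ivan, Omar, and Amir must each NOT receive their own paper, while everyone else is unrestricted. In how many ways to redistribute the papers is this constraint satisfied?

3216

Let A_j be the event that the j-th constrained one is fixed. By inclusion-exclusion over the 3 events:
Σ_{j=0}^{3} (-1)^j C(3,j)(7-j)!
= C(3,0)·7! - C(3,1)·6! + C(3,2)·5! - C(3,3)·4!
= 5040 - 2160 + 360 - 24
= 3216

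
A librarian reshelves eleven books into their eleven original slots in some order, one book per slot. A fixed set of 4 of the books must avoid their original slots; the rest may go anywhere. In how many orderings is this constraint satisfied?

27422640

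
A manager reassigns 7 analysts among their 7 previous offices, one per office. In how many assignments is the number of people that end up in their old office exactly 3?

315

Pick the 3 fixed positions: C(7,3) = 35 ways.
The other 4 form a derangement: !4 = 9.
Total: 35 × 9 = 315.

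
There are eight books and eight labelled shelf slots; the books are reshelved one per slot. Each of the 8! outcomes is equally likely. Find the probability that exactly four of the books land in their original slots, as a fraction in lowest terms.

1/64

Favorable outcomes: C(8,4)·!4 = 70·9 = 630.
Total outcomes: 8! = 40320.
Probability = 630/40320 = 1/64.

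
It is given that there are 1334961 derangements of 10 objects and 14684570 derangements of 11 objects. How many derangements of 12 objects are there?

176214841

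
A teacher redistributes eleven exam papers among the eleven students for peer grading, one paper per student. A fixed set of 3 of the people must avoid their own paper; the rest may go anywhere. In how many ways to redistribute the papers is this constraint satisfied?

Let A_j be the event that the j-th constrained one is fixed. By inclusion-exclusion over the 3 events:
Σ_{j=0}^{3} (-1)^j C(3,j)(11-j)!
= C(3,0)·11! - C(3,1)·10! + C(3,2)·9! - C(3,3)·8!
= 39916800 - 10886400 + 1088640 - 40320
= 30078720

30078720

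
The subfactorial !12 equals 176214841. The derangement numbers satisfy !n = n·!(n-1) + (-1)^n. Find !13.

2290792932

!13 = 13·176214841 - 1 = 2290792932.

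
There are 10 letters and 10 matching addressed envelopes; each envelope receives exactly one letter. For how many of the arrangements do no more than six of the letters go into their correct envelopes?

3628514

Sum C(10,i)·!(10-i) for i = 0..6:
  i=0: C(10,0)·!10 = 1·1334961 = 1334961
  i=1: C(10,1)·!9 = 10·133496 = 1334960
  i=2: C(10,2)·!8 = 45·14833 = 667485
  i=3: C(10,3)·!7 = 120·1854 = 222480
  i=4: C(10,4)·!6 = 210·265 = 55650
  i=5: C(10,5)·!5 = 252·44 = 11088
  i=6: C(10,6)·!4 = 210·9 = 1890
Total = 3628514.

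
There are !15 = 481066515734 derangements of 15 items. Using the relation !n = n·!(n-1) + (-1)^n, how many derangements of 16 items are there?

7697064251745

!16 = 16·481066515734 + 1 = 7697064251745.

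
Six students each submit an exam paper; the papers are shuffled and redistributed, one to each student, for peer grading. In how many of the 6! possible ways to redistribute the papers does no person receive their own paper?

Recurrence: !6 = 5·(!5 + !4).
!6 = 5·(44 + 9) = 5·53 = 265

265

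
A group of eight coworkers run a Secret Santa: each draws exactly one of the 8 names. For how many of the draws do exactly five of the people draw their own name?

112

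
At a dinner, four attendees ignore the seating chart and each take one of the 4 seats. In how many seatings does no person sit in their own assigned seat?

9

!4 = 4! · Σ_{k=0}^{4} (-1)^k/k!
= 4! - 4!/1! + 4!/2! - 4!/3! + 4!/4!
= 24 - 24 + 12 - 4 + 1
= 9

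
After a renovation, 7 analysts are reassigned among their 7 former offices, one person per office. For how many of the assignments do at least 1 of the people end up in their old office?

# with exactly i fixed is C(7,i)·!(7-i); sum over i=1..7:
  i=1: C(7,1)·!6 = 7·265 = 1855
  i=2: C(7,2)·!5 = 21·44 = 924
  i=3: C(7,3)·!4 = 35·9 = 315
  i=4: C(7,4)·!3 = 35·2 = 70
  i=5: C(7,5)·!2 = 21·1 = 21
  i=6: C(7,6)·!1 = 7·0 = 0
  i=7: C(7,7)·!0 = 1·1 = 1
Total = 3186.

3186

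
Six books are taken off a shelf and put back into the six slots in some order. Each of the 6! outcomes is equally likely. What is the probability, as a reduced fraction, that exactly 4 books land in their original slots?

1/48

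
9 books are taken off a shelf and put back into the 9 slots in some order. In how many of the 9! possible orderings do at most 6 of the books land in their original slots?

Sum C(9,i)·!(9-i) for i = 0..6:
  i=0: C(9,0)·!9 = 1·133496 = 133496
  i=1: C(9,1)·!8 = 9·14833 = 133497
  i=2: C(9,2)·!7 = 36·1854 = 66744
  i=3: C(9,3)·!6 = 84·265 = 22260
  i=4: C(9,4)·!5 = 126·44 = 5544
  i=5: C(9,5)·!4 = 126·9 = 1134
  i=6: C(9,6)·!3 = 84·2 = 168
Total = 362843.

362843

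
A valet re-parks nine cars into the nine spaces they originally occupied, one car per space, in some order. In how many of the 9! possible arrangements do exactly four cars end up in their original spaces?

Choose which 4 of the 9 are fixed: C(9,4) = 126.
The remaining 5 must be deranged: !5 = 44.
Total: 126 × 44 = 5544.

5544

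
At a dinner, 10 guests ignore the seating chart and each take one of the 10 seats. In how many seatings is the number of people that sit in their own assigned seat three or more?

291394

Sum C(10,i)·!(10-i) for i = 3..10:
  i=3: C(10,3)·!7 = 120·1854 = 222480
  i=4: C(10,4)·!6 = 210·265 = 55650
  i=5: C(10,5)·!5 = 252·44 = 11088
  i=6: C(10,6)·!4 = 210·9 = 1890
  i=7: C(10,7)·!3 = 120·2 = 240
  i=8: C(10,8)·!2 = 45·1 = 45
  i=9: C(10,9)·!1 = 10·0 = 0
  i=10: C(10,10)·!0 = 1·1 = 1
Total = 291394.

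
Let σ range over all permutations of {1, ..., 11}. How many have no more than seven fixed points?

Sum C(11,i)·!(11-i) for i = 0..7:
  i=0: C(11,0)·!11 = 1·14684570 = 14684570
  i=1: C(11,1)·!10 = 11·1334961 = 14684571
  i=2: C(11,2)·!9 = 55·133496 = 7342280
  i=3: C(11,3)·!8 = 165·14833 = 2447445
  i=4: C(11,4)·!7 = 330·1854 = 611820
  i=5: C(11,5)·!6 = 462·265 = 122430
  i=6: C(11,6)·!5 = 462·44 = 20328
  i=7: C(11,7)·!4 = 330·9 = 2970
Total = 39916414.

39916414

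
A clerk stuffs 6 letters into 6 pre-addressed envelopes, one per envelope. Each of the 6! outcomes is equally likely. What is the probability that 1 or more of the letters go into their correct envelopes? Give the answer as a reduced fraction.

Favorable outcomes: Σ_{i≥1} C(6,i)·!(6-i) = 6·44 + 15·9 + 20·2 + 15·1 + 6·0 + 1·1 = 455.
Total outcomes: 6! = 720.
Probability = 455/720 = 91/144.

91/144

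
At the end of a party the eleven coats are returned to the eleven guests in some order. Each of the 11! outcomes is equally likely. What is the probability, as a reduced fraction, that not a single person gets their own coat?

1468457/3991680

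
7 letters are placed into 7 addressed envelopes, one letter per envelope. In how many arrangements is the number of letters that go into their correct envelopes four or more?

Sum C(7,i)·!(7-i) for i = 4..7:
  i=4: C(7,4)·!3 = 35·2 = 70
  i=5: C(7,5)·!2 = 21·1 = 21
  i=6: C(7,6)·!1 = 7·0 = 0
  i=7: C(7,7)·!0 = 1·1 = 1
Total = 92.

92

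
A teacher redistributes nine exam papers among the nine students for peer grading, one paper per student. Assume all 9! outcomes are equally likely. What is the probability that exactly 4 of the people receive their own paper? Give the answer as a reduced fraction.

11/720

Favorable outcomes: C(9,4)·!5 = 126·44 = 5544.
Total outcomes: 9! = 362880.
Probability = 5544/362880 = 11/720.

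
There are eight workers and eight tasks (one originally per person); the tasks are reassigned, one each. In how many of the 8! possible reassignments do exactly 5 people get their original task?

112

Pick the 5 fixed positions: C(8,5) = 56 ways.
The other 3 form a derangement: !3 = 2.
Total: 56 × 2 = 112.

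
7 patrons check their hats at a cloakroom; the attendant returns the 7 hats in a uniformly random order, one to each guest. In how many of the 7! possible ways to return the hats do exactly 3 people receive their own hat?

Choose which 3 of the 7 are fixed: C(7,3) = 35.
The other 4 form a derangement: !4 = 9.
Total: 35 × 9 = 315.

315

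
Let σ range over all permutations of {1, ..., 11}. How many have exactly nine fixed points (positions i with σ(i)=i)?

55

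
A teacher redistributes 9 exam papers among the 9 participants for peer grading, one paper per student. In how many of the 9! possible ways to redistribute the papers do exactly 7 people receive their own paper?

36

Choose which 7 of the 9 are fixed: C(9,7) = 36.
The other 2 form a derangement: !2 = 1.
Total: 36 × 1 = 36.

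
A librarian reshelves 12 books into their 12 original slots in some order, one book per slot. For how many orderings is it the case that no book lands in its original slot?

176214841

!12 = 12! · Σ_{k=0}^{12} (-1)^k/k!
= 12! - 12!/1! + 12!/2! - 12!/3! + 12!/4! - 12!/5! + 12!/6! - 12!/7! + 12!/8! - 12!/9! + 12!/10! - 12!/11! + 12!/12!
= 479001600 - 479001600 + 239500800 - 79833600 + 19958400 - 3991680 + 665280 - 95040 + 11880 - 1320 + 132 - 12 + 1
= 176214841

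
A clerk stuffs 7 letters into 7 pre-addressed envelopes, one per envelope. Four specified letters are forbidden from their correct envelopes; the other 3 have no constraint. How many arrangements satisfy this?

2790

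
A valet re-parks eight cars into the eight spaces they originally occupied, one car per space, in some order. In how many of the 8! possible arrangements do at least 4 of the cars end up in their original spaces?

771

Sum C(8,i)·!(8-i) for i = 4..8:
  i=4: C(8,4)·!4 = 70·9 = 630
  i=5: C(8,5)·!3 = 56·2 = 112
  i=6: C(8,6)·!2 = 28·1 = 28
  i=7: C(8,7)·!1 = 8·0 = 0
  i=8: C(8,8)·!0 = 1·1 = 1
Total = 771.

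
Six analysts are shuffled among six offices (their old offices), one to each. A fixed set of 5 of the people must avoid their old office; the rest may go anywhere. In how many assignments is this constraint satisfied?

309

Inclusion-exclusion on the 5 forbidden self-matches:
Σ_{j=0}^{5} (-1)^j C(5,j)(6-j)!
= C(5,0)·6! - C(5,1)·5! + C(5,2)·4! - C(5,3)·3! + C(5,4)·2! - C(5,5)·1!
= 720 - 600 + 240 - 60 + 10 - 1
= 309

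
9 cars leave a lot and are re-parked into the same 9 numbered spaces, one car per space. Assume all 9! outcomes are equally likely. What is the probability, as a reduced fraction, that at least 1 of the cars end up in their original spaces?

28673/45360

Favorable outcomes: Σ_{i≥1} C(9,i)·!(9-i) = 9·14833 + 36·1854 + 84·265 + 126·44 + 126·9 + 84·2 + 36·1 + 9·0 + 1·1 = 229384.
Total outcomes: 9! = 362880.
Probability = 229384/362880 = 28673/45360.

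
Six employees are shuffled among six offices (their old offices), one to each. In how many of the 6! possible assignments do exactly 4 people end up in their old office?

Pick the 4 fixed positions: C(6,4) = 15 ways.
The other 2 form a derangement: !2 = 1.
Total: 15 × 1 = 15.

15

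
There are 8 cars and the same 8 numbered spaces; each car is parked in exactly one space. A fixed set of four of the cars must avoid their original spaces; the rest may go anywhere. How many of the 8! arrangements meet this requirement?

Inclusion-exclusion on the 4 forbidden self-matches:
Σ_{j=0}^{4} (-1)^j C(4,j)(8-j)!
= C(4,0)·8! - C(4,1)·7! + C(4,2)·6! - C(4,3)·5! + C(4,4)·4!
= 40320 - 20160 + 4320 - 480 + 24
= 24024

24024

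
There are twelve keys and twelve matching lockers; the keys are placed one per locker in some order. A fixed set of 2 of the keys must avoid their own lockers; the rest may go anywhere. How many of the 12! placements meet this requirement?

Inclusion-exclusion on the 2 forbidden self-matches:
Σ_{j=0}^{2} (-1)^j C(2,j)(12-j)!
= C(2,0)·12! - C(2,1)·11! + C(2,2)·10!
= 479001600 - 79833600 + 3628800
= 402796800

402796800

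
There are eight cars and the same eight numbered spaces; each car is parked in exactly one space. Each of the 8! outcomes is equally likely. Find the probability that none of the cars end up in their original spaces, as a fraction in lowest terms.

Favorable outcomes: !8 = 14833.
Total outcomes: 8! = 40320.
Probability = 14833/40320 = 2119/5760.

2119/5760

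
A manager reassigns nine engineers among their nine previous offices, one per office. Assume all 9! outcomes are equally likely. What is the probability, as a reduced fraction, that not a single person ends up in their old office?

16687/45360

Favorable outcomes: !9 = 133496.
Total outcomes: 9! = 362880.
Probability = 133496/362880 = 16687/45360.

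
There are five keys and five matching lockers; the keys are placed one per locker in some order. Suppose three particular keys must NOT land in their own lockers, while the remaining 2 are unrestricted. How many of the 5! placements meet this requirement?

64

Let A_j be the event that the j-th constrained one is fixed. By inclusion-exclusion over the 3 events:
Σ_{j=0}^{3} (-1)^j C(3,j)(5-j)!
= C(3,0)·5! - C(3,1)·4! + C(3,2)·3! - C(3,3)·2!
= 120 - 72 + 18 - 2
= 64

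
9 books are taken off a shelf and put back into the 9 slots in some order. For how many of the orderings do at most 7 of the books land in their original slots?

# with exactly i fixed is C(9,i)·!(9-i); sum over i=0..7:
  i=0: C(9,0)·!9 = 1·133496 = 133496
  i=1: C(9,1)·!8 = 9·14833 = 133497
  i=2: C(9,2)·!7 = 36·1854 = 66744
  i=3: C(9,3)·!6 = 84·265 = 22260
  i=4: C(9,4)·!5 = 126·44 = 5544
  i=5: C(9,5)·!4 = 126·9 = 1134
  i=6: C(9,6)·!3 = 84·2 = 168
  i=7: C(9,7)·!2 = 36·1 = 36
Total = 362879.

362879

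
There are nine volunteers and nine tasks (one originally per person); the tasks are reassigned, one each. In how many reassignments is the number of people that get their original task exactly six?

Choose which 6 of the 9 are fixed: C(9,6) = 84.
The remaining 3 must be deranged: !3 = 2.
Total: 84 × 2 = 168.

168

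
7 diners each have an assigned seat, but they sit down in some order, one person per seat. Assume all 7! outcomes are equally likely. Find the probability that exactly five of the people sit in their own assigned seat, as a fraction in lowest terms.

1/240

Favorable outcomes: C(7,5)·!2 = 21·1 = 21.
Total outcomes: 7! = 5040.
Probability = 21/5040 = 1/240.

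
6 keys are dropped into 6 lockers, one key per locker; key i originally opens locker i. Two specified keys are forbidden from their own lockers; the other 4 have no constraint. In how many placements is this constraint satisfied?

504

Let A_j be the event that the j-th constrained one is fixed. By inclusion-exclusion over the 2 events:
Σ_{j=0}^{2} (-1)^j C(2,j)(6-j)!
= C(2,0)·6! - C(2,1)·5! + C(2,2)·4!
= 720 - 240 + 24
= 504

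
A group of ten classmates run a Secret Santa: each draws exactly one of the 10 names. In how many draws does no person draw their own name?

1334961

Use !n = (n-1)(!(n-1) + !(n-2)).
!10 = 9·(133496 + 14833) = 9·148329 = 1334961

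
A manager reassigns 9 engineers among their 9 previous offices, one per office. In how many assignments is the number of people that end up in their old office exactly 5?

1134

Pick the 5 fixed positions: C(9,5) = 126 ways.
The other 4 form a derangement: !4 = 9.
Total: 126 × 9 = 1134.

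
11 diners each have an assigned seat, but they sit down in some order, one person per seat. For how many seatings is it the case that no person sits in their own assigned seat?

14684570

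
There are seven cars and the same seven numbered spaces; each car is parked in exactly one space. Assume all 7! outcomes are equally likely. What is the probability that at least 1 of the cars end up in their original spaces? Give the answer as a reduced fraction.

177/280

Favorable outcomes: Σ_{i≥1} C(7,i)·!(7-i) = 7·265 + 21·44 + 35·9 + 35·2 + 21·1 + 7·0 + 1·1 = 3186.
Total outcomes: 7! = 5040.
Probability = 3186/5040 = 177/280.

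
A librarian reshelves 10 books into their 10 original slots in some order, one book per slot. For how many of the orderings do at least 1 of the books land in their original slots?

2293839

Sum C(10,i)·!(10-i) for i = 1..10:
  i=1: C(10,1)·!9 = 10·133496 = 1334960
  i=2: C(10,2)·!8 = 45·14833 = 667485
  i=3: C(10,3)·!7 = 120·1854 = 222480
  i=4: C(10,4)·!6 = 210·265 = 55650
  i=5: C(10,5)·!5 = 252·44 = 11088
  i=6: C(10,6)·!4 = 210·9 = 1890
  i=7: C(10,7)·!3 = 120·2 = 240
  i=8: C(10,8)·!2 = 45·1 = 45
  i=9: C(10,9)·!1 = 10·0 = 0
  i=10: C(10,10)·!0 = 1·1 = 1
Total = 2293839.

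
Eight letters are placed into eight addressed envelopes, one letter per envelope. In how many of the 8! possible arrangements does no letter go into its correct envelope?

14833

Recurrence: !8 = 7·(!7 + !6).
!8 = 7·(1854 + 265) = 7·2119 = 14833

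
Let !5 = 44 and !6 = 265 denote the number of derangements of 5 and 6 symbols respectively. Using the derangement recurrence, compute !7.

!7 = (7-1)·(!6 + !5) = 6·(265 + 44) = 6·309 = 1854.

1854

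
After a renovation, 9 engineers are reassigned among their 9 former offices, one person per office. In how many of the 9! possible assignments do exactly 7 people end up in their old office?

36

Pick the 7 fixed positions: C(9,7) = 36 ways.
The remaining 2 must be deranged: !2 = 1.
Total: 36 × 1 = 36.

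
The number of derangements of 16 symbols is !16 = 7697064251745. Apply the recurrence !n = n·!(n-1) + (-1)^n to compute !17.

130850092279664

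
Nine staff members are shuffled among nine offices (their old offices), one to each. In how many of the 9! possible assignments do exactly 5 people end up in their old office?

1134

Choose which 5 of the 9 are fixed: C(9,5) = 126.
The other 4 form a derangement: !4 = 9.
Total: 126 × 9 = 1134.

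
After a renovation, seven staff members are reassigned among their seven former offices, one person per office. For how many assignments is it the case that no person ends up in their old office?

1854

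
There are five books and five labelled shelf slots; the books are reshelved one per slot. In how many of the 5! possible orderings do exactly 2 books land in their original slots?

20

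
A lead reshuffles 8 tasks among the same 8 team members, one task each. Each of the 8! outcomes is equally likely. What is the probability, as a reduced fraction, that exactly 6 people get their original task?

1/1440

Favorable outcomes: C(8,6)·!2 = 28·1 = 28.
Total outcomes: 8! = 40320.
Probability = 28/40320 = 1/1440.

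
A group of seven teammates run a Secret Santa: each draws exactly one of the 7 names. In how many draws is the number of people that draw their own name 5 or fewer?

Sum C(7,i)·!(7-i) for i = 0..5:
  i=0: C(7,0)·!7 = 1·1854 = 1854
  i=1: C(7,1)·!6 = 7·265 = 1855
  i=2: C(7,2)·!5 = 21·44 = 924
  i=3: C(7,3)·!4 = 35·9 = 315
  i=4: C(7,4)·!3 = 35·2 = 70
  i=5: C(7,5)·!2 = 21·1 = 21
Total = 5039.

5039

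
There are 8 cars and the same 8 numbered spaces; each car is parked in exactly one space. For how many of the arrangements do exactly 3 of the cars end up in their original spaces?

2464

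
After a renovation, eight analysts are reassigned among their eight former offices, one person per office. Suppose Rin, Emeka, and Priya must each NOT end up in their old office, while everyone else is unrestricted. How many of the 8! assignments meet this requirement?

Let A_j be the event that the j-th constrained one is fixed. By inclusion-exclusion over the 3 events:
Σ_{j=0}^{3} (-1)^j C(3,j)(8-j)!
= C(3,0)·8! - C(3,1)·7! + C(3,2)·6! - C(3,3)·5!
= 40320 - 15120 + 2160 - 120
= 27240

27240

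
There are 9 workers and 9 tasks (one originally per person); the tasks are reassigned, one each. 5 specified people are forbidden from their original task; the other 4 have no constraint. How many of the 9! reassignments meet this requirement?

Let A_j be the event that the j-th constrained one is fixed. By inclusion-exclusion over the 5 events:
Σ_{j=0}^{5} (-1)^j C(5,j)(9-j)!
= C(5,0)·9! - C(5,1)·8! + C(5,2)·7! - C(5,3)·6! + C(5,4)·5! - C(5,5)·4!
= 362880 - 201600 + 50400 - 7200 + 600 - 24
= 205056

205056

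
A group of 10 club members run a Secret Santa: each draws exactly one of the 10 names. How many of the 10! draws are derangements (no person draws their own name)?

1334961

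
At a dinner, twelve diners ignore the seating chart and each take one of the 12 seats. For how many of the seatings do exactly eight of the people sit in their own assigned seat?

Pick the 8 fixed positions: C(12,8) = 495 ways.
The remaining 4 must be deranged: !4 = 9.
Total: 495 × 9 = 4455.

4455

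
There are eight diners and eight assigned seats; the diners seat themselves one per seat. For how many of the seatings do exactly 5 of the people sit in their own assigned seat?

Choose which 5 of the 8 are fixed: C(8,5) = 56.
The remaining 3 must be deranged: !3 = 2.
Total: 56 × 2 = 112.

112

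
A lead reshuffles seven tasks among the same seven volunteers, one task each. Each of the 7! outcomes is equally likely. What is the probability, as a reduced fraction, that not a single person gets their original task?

Favorable outcomes: !7 = 1854.
Total outcomes: 7! = 5040.
Probability = 1854/5040 = 103/280.

103/280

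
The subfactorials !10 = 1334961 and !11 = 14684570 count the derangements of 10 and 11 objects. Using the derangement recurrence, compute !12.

176214841

!12 = (12-1)·(!11 + !10) = 11·(14684570 + 1334961) = 11·16019531 = 176214841.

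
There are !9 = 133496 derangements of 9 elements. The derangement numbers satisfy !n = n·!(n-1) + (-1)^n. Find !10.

!10 = 10·133496 + 1 = 1334961.

1334961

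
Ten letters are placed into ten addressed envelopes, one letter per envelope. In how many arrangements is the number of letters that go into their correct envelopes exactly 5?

11088

Choose which 5 of the 10 are fixed: C(10,5) = 252.
The remaining 5 must be deranged: !5 = 44.
Total: 252 × 44 = 11088.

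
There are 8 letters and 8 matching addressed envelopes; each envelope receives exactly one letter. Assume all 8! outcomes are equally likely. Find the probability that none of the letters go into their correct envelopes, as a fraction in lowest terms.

Favorable outcomes: !8 = 14833.
Total outcomes: 8! = 40320.
Probability = 14833/40320 = 2119/5760.

2119/5760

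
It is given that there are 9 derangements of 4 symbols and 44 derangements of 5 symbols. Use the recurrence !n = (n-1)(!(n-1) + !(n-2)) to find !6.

265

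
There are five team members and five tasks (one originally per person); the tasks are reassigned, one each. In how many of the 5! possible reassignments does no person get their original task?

Recurrence: !5 = 5·!4 + (-1)^5.
!5 = 5·9 - 1 = 44

44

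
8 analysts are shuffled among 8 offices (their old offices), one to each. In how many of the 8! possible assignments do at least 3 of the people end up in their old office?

3235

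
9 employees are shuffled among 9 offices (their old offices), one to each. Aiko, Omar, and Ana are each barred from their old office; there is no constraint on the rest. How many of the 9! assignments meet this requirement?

256320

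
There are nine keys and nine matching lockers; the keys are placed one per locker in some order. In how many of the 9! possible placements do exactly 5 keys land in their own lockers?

1134

Choose which 5 of the 9 are fixed: C(9,5) = 126.
The other 4 form a derangement: !4 = 9.
Total: 126 × 9 = 1134.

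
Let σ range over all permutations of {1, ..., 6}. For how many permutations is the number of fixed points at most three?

704

Sum C(6,i)·!(6-i) for i = 0..3:
  i=0: C(6,0)·!6 = 1·265 = 265
  i=1: C(6,1)·!5 = 6·44 = 264
  i=2: C(6,2)·!4 = 15·9 = 135
  i=3: C(6,3)·!3 = 20·2 = 40
Total = 704.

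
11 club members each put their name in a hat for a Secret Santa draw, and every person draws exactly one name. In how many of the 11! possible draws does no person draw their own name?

The number of derangements of 11 is !11 = Σ_{k=0}^{11} (-1)^k·11!/k!
= 11! - 11!/1! + 11!/2! - 11!/3! + 11!/4! - 11!/5! + 11!/6! - 11!/7! + 11!/8! - 11!/9! + 11!/10! - 11!/11!
= 39916800 - 39916800 + 19958400 - 6652800 + 1663200 - 332640 + 55440 - 7920 + 990 - 110 + 11 - 1
= 14684570

14684570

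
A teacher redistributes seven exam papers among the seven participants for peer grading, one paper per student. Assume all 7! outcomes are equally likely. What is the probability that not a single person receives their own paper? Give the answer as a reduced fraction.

103/280

Favorable outcomes: !7 = 1854.
Total outcomes: 7! = 5040.
Probability = 1854/5040 = 103/280.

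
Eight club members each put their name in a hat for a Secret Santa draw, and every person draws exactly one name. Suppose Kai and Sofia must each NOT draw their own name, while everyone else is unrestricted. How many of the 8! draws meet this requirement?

30960

Let A_j be the event that the j-th constrained one is fixed. By inclusion-exclusion over the 2 events:
Σ_{j=0}^{2} (-1)^j C(2,j)(8-j)!
= C(2,0)·8! - C(2,1)·7! + C(2,2)·6!
= 40320 - 10080 + 720
= 30960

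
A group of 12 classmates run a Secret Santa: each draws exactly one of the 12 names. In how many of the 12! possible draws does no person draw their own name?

176214841

The number of derangements of 12 is !12 = Σ_{k=0}^{12} (-1)^k·12!/k!
= 12! - 12!/1! + 12!/2! - 12!/3! + 12!/4! - 12!/5! + 12!/6! - 12!/7! + 12!/8! - 12!/9! + 12!/10! - 12!/11! + 12!/12!
= 479001600 - 479001600 + 239500800 - 79833600 + 19958400 - 3991680 + 665280 - 95040 + 11880 - 1320 + 132 - 12 + 1
= 176214841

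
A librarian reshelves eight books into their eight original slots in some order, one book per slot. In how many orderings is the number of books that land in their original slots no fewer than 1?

25487

# with exactly i fixed is C(8,i)·!(8-i); sum over i=1..8:
  i=1: C(8,1)·!7 = 8·1854 = 14832
  i=2: C(8,2)·!6 = 28·265 = 7420
  i=3: C(8,3)·!5 = 56·44 = 2464
  i=4: C(8,4)·!4 = 70·9 = 630
  i=5: C(8,5)·!3 = 56·2 = 112
  i=6: C(8,6)·!2 = 28·1 = 28
  i=7: C(8,7)·!1 = 8·0 = 0
  i=8: C(8,8)·!0 = 1·1 = 1
Total = 25487.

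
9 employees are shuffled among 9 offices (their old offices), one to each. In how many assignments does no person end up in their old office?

133496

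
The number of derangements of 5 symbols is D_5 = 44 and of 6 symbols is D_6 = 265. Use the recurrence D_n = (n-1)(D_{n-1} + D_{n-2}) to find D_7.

D_7 = (7-1)·(D_6 + D_5) = 6·(265 + 44) = 6·309 = 1854.

1854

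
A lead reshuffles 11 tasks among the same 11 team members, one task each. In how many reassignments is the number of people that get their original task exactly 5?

122430

Choose which 5 of the 11 are fixed: C(11,5) = 462.
The other 6 form a derangement: !6 = 265.
Total: 462 × 265 = 122430.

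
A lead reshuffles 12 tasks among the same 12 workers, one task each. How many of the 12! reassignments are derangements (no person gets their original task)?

The subfactorial !12 = [12!/e] (nearest integer).
12! = 479001600, and 479001600/e ≈ 176214840.93, so !12 = 176214841.

176214841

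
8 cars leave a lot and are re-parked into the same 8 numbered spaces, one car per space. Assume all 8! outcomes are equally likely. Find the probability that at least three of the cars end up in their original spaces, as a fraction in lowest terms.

Favorable outcomes: Σ_{i≥3} C(8,i)·!(8-i) = 56·44 + 70·9 + 56·2 + 28·1 + 8·0 + 1·1 = 3235.
Total outcomes: 8! = 40320.
Probability = 3235/40320 = 647/8064.

647/8064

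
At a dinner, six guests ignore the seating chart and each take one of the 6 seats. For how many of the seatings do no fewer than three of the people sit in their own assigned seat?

# with exactly i fixed is C(6,i)·!(6-i); sum over i=3..6:
  i=3: C(6,3)·!3 = 20·2 = 40
  i=4: C(6,4)·!2 = 15·1 = 15
  i=5: C(6,5)·!1 = 6·0 = 0
  i=6: C(6,6)·!0 = 1·1 = 1
Total = 56.

56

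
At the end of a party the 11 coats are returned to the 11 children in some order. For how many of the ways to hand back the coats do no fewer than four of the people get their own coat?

# with exactly i fixed is C(11,i)·!(11-i); sum over i=4..11:
  i=4: C(11,4)·!7 = 330·1854 = 611820
  i=5: C(11,5)·!6 = 462·265 = 122430
  i=6: C(11,6)·!5 = 462·44 = 20328
  i=7: C(11,7)·!4 = 330·9 = 2970
  i=8: C(11,8)·!3 = 165·2 = 330
  i=9: C(11,9)·!2 = 55·1 = 55
  i=10: C(11,10)·!1 = 11·0 = 0
  i=11: C(11,11)·!0 = 1·1 = 1
Total = 757934.

757934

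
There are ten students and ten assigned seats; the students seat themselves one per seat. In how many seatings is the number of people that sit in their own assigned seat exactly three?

Choose which 3 of the 10 are fixed: C(10,3) = 120.
The other 7 form a derangement: !7 = 1854.
Total: 120 × 1854 = 222480.

222480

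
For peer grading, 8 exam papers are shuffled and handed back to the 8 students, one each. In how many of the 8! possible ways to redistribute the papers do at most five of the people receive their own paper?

40291

Sum C(8,i)·!(8-i) for i = 0..5:
  i=0: C(8,0)·!8 = 1·14833 = 14833
  i=1: C(8,1)·!7 = 8·1854 = 14832
  i=2: C(8,2)·!6 = 28·265 = 7420
  i=3: C(8,3)·!5 = 56·44 = 2464
  i=4: C(8,4)·!4 = 70·9 = 630
  i=5: C(8,5)·!3 = 56·2 = 112
Total = 40291.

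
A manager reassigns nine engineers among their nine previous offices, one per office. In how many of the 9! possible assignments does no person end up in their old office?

Use !n = (n-1)(!(n-1) + !(n-2)).
!9 = 8·(14833 + 1854) = 8·16687 = 133496

133496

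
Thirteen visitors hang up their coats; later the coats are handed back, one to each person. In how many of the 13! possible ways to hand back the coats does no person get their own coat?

The number of derangements of 13 is !13 = Σ_{k=0}^{13} (-1)^k·13!/k!
= 13! - 13!/1! + 13!/2! - 13!/3! + 13!/4! - 13!/5! + 13!/6! - 13!/7! + 13!/8! - 13!/9! + 13!/10! - 13!/11! + 13!/12! - 13!/13!
= 6227020800 - 6227020800 + 3113510400 - 1037836800 + 259459200 - 51891840 + 8648640 - 1235520 + 154440 - 17160 + 1716 - 156 + 13 - 1
= 2290792932

2290792932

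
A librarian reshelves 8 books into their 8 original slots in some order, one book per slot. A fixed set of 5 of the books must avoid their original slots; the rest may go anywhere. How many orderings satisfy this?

21234

Inclusion-exclusion on the 5 forbidden self-matches:
Σ_{j=0}^{5} (-1)^j C(5,j)(8-j)!
= C(5,0)·8! - C(5,1)·7! + C(5,2)·6! - C(5,3)·5! + C(5,4)·4! - C(5,5)·3!
= 40320 - 25200 + 7200 - 1200 + 120 - 6
= 21234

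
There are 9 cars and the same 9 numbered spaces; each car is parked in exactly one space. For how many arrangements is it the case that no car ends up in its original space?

Use !n = n·!(n-1) + (-1)^n.
!9 = 9·14833 - 1 = 133496

133496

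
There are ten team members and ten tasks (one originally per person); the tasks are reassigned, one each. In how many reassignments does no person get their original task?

1334961

By inclusion-exclusion, !10 = Σ (-1)^k · 10!/k! for k=0..10
= 10! - 10!/1! + 10!/2! - 10!/3! + 10!/4! - 10!/5! + 10!/6! - 10!/7! + 10!/8! - 10!/9! + 10!/10!
= 3628800 - 3628800 + 1814400 - 604800 + 151200 - 30240 + 5040 - 720 + 90 - 10 + 1
= 1334961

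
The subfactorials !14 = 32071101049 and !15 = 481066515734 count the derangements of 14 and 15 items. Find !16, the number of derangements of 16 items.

7697064251745

!16 = (16-1)·(!15 + !14) = 15·(481066515734 + 32071101049) = 15·513137616783 = 7697064251745.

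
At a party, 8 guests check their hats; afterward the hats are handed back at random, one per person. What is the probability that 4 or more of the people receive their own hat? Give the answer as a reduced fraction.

Favorable outcomes: Σ_{i≥4} C(8,i)·!(8-i) = 70·9 + 56·2 + 28·1 + 8·0 + 1·1 = 771.
Total outcomes: 8! = 40320.
Probability = 771/40320 = 257/13440.

257/13440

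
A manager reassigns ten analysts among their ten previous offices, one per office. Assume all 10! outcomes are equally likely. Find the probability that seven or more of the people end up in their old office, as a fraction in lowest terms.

Favorable outcomes: Σ_{i≥7} C(10,i)·!(10-i) = 120·2 + 45·1 + 10·0 + 1·1 = 286.
Total outcomes: 10! = 3628800.
Probability = 286/3628800 = 143/1814400.

143/1814400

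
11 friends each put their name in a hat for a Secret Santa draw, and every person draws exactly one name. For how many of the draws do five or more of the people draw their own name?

146114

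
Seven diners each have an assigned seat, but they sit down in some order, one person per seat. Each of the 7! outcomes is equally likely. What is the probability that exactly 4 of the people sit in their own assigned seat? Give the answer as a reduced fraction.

Favorable outcomes: C(7,4)·!3 = 35·2 = 70.
Total outcomes: 7! = 5040.
Probability = 70/5040 = 1/72.

1/72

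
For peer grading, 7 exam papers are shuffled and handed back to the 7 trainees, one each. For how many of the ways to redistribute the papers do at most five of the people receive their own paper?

5039

# with exactly i fixed is C(7,i)·!(7-i); sum over i=0..5:
  i=0: C(7,0)·!7 = 1·1854 = 1854
  i=1: C(7,1)·!6 = 7·265 = 1855
  i=2: C(7,2)·!5 = 21·44 = 924
  i=3: C(7,3)·!4 = 35·9 = 315
  i=4: C(7,4)·!3 = 35·2 = 70
  i=5: C(7,5)·!2 = 21·1 = 21
Total = 5039.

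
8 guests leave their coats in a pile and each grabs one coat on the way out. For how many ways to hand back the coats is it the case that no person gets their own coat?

14833

!8 is the nearest integer to 8!/e.
8! = 40320, and 40320/e ≈ 14832.90, so !8 = 14833.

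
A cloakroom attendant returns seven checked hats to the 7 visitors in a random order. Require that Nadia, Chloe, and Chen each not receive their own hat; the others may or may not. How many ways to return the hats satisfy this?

3216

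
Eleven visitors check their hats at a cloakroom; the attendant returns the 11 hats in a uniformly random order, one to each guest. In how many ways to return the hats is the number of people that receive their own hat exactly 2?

7342280

Pick the 2 fixed positions: C(11,2) = 55 ways.
The remaining 9 must be deranged: !9 = 133496.
Total: 55 × 133496 = 7342280.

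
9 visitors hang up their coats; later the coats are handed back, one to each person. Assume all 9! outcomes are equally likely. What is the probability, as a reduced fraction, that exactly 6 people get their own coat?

1/2160

Favorable outcomes: C(9,6)·!3 = 84·2 = 168.
Total outcomes: 9! = 362880.
Probability = 168/362880 = 1/2160.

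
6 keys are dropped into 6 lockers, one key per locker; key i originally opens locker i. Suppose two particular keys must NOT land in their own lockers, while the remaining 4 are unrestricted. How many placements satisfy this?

504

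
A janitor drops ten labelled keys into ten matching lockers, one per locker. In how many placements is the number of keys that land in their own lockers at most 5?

# with exactly i fixed is C(10,i)·!(10-i); sum over i=0..5:
  i=0: C(10,0)·!10 = 1·1334961 = 1334961
  i=1: C(10,1)·!9 = 10·133496 = 1334960
  i=2: C(10,2)·!8 = 45·14833 = 667485
  i=3: C(10,3)·!7 = 120·1854 = 222480
  i=4: C(10,4)·!6 = 210·265 = 55650
  i=5: C(10,5)·!5 = 252·44 = 11088
Total = 3626624.

3626624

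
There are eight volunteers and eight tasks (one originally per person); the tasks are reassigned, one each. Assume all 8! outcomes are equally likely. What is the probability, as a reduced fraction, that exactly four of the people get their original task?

1/64

Favorable outcomes: C(8,4)·!4 = 70·9 = 630.
Total outcomes: 8! = 40320.
Probability = 630/40320 = 1/64.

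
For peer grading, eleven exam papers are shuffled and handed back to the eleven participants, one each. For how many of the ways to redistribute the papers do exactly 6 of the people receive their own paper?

20328

Choose which 6 of the 11 are fixed: C(11,6) = 462.
The other 5 form a derangement: !5 = 44.
Total: 462 × 44 = 20328.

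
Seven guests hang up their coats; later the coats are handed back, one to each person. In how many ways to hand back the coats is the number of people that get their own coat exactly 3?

315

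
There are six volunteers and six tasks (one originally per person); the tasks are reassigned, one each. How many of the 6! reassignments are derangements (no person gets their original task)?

!6 = 6! · Σ_{k=0}^{6} (-1)^k/k!
= 6! - 6!/1! + 6!/2! - 6!/3! + 6!/4! - 6!/5! + 6!/6!
= 720 - 720 + 360 - 120 + 30 - 6 + 1
= 265

265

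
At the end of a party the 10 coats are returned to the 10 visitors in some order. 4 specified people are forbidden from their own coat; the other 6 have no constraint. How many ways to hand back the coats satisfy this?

2399760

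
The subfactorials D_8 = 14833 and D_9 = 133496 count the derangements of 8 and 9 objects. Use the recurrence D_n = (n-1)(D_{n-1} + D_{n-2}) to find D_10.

D_10 = (10-1)·(D_9 + D_8) = 9·(133496 + 14833) = 9·148329 = 1334961.

1334961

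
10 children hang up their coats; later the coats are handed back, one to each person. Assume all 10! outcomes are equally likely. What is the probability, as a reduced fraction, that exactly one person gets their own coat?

Favorable outcomes: C(10,1)·!9 = 10·133496 = 1334960.
Total outcomes: 10! = 3628800.
Probability = 1334960/3628800 = 16687/45360.

16687/45360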